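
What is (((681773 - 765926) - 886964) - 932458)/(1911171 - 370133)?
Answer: -1903575/1541038 ≈ -1.2353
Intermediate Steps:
(((681773 - 765926) - 886964) - 932458)/(1911171 - 370133) = ((-84153 - 886964) - 932458)/1541038 = (-971117 - 932458)*(1/1541038) = -1903575*1/1541038 = -1903575/1541038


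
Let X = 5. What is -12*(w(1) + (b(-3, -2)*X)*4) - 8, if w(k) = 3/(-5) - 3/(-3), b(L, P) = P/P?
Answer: -1264/5 ≈ -252.80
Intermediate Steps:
b(L, P) = 1
w(k) = 2/5 (w(k) = 3*(-1/5) - 3*(-1/3) = -3/5 + 1 = 2/5)
-12*(w(1) + (b(-3, -2)*X)*4) - 8 = -12*(2/5 + (1*5)*4) - 8 = -12*(2/5 + 5*4) - 8 = -12*(2/5 + 20) - 8 = -12*102/5 - 8 = -1224/5 - 8 = -1264/5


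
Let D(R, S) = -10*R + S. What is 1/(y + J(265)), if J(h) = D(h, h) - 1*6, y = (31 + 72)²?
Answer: 1/8218 ≈ 0.00012168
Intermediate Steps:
D(R, S) = S - 10*R
y = 10609 (y = 103² = 10609)
J(h) = -6 - 9*h (J(h) = (h - 10*h) - 1*6 = -9*h - 6 = -6 - 9*h)
1/(y + J(265)) = 1/(10609 + (-6 - 9*265)) = 1/(10609 + (-6 - 2385)) = 1/(10609 - 2391) = 1/8218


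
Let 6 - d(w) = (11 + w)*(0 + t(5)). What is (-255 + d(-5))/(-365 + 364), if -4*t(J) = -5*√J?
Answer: 249 + 15*√5/2 ≈ 265.77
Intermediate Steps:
t(J) = 5*√J/4 (t(J) = -(-5)*√J/4 = 5*√J/4)
d(w) = 6 - 5*√5*(11 + w)/4 (d(w) = 6 - (11 + w)*(0 + 5*√5/4) = 6 - (11 + w)*5*√5/4 = 6 - 5*√5*(11 + w)/4)
(-255 + d(-5))/(-365 + 364) = (-255 + (6 - 55*√5/4 - 5/4*(-5)*√5))/(-365 + 364) = (-255 + (6 - 55*√5/4 + 25*√5/4))/(-1) = (-255 + (6 - 15*√5/2))*(-1) = (-249 - 15*√5/2)*(-1) = 249 + 15*√5/2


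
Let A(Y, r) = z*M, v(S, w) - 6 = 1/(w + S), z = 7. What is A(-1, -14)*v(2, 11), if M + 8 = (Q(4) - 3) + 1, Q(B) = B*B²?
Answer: 29862/13 ≈ 2297.1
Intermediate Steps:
Q(B) = B³
v(S, w) = 6 + 1/(S + w) (v(S, w) = 6 + 1/(w + S) = 6 + 1/(S + w))
M = 54 (M = -8 + ((4³ - 3) + 1) = -8 + ((64 - 3) + 1) = -8 + (61 + 1) = -8 + 62 = 54)
A(Y, r) = 378 (A(Y, r) = 7*54 = 378)
A(-1, -14)*v(2, 11) = 378*((1 + 6*2 + 6*11)/(2 + 11)) = 378*((1 + 12 + 66)/13) = 378*((1/13)*79) = 378*(79/13) = 29862/13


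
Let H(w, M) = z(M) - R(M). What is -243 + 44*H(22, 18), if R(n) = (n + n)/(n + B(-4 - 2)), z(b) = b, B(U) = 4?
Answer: 477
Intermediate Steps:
R(n) = 2*n/(4 + n) (R(n) = (n + n)/(n + 4) = (2*n)/(4 + n) = 2*n/(4 + n))
H(w, M) = M - 2*M/(4 + M)
-243 + 44*H(22, 18) = -243 + 44*(18*(2 + 18)/(4 + 18)) = -243 + 44*(18*20/22) = -243 + 44*(18*(1/22)*20) = -243 + 44*(180/11) = -243 + 720 = 477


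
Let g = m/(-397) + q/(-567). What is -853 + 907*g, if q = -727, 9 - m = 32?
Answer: 81596173/225099 ≈ 362.49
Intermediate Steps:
m = -23 (m = 9 - 1*32 = 9 - 32 = -23)
g = 301660/225099 (g = -23/(-397) - 727/(-567) = -23*(-1/397) - 727*(-1/567) = 23/397 + 727/567 = 301660/225099 ≈ 1.3401)
-853 + 907*g = -853 + 907*(301660/225099) = -853 + 273605620/225099 = 81596173/225099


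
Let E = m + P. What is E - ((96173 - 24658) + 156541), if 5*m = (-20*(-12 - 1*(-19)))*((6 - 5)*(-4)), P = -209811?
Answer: -437755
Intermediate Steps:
m = 112 (m = ((-20*(-12 - 1*(-19)))*((6 - 5)*(-4)))/5 = ((-20*(-12 + 19))*(1*(-4)))/5 = (-20*7*(-4))/5 = (-140*(-4))/5 = (1/5)*560 = 112)
E = -209699 (E = 112 - 209811 = -209699)
E - ((96173 - 24658) + 156541) = -209699 - ((96173 - 24658) + 156541) = -209699 - (71515 + 156541) = -209699 - 1*228056 = -209699 - 228056 = -437755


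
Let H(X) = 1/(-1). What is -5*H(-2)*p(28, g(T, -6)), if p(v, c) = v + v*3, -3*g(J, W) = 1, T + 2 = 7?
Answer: 560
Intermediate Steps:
T = 5 (T = -2 + 7 = 5)
g(J, W) = -1/3 (g(J, W) = -1/3*1 = -1/3)
p(v, c) = 4*v (p(v, c) = v + 3*v = 4*v)
H(X) = -1
-5*H(-2)*p(28, g(T, -6)) = -(-5)*4*28 = -(-5)*112 = -5*(-112) = 560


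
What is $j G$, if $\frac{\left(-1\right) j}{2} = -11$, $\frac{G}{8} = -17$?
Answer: $-2992$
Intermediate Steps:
$G = -136$ ($G = 8 \left(-17\right) = -136$)
$j = 22$ ($j = \left(-2\right) \left(-11\right) = 22$)
$j G = 22 \left(-136\right) = -2992$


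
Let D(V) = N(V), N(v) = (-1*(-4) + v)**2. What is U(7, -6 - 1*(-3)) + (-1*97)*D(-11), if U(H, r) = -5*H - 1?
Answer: -4789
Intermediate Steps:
N(v) = (4 + v)**2
D(V) = (4 + V)**2
U(H, r) = -1 - 5*H
U(7, -6 - 1*(-3)) + (-1*97)*D(-11) = (-1 - 5*7) + (-1*97)*(4 - 11)**2 = (-1 - 35) - 97*(-7)**2 = -36 - 97*49 = -36 - 4753 = -4789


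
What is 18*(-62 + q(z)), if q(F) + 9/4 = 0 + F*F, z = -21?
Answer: 13563/2 ≈ 6781.5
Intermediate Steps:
q(F) = -9/4 + F**2 (q(F) = -9/4 + (0 + F*F) = -9/4 + (0 + F**2) = -9/4 + F**2)
18*(-62 + q(z)) = 18*(-62 + (-9/4 + (-21)**2)) = 18*(-62 + (-9/4 + 441)) = 18*(-62 + 1755/4) = 18*(1507/4) = 13563/2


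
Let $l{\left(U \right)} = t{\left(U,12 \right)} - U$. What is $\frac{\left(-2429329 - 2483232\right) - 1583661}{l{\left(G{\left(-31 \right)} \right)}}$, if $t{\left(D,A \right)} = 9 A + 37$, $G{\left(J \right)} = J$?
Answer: $- \frac{3248111}{88} \approx -36910.0$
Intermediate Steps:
$t{\left(D,A \right)} = 37 + 9 A$
$l{\left(U \right)} = 145 - U$ ($l{\left(U \right)} = \left(37 + 9 \cdot 12\right) - U = \left(37 + 108\right) - U = 145 - U$)
$\frac{\left(-2429329 - 2483232\right) - 1583661}{l{\left(G{\left(-31 \right)} \right)}} = \frac{\left(-2429329 - 2483232\right) - 1583661}{145 - -31} = \frac{-4912561 - 1583661}{145 + 31} = - \frac{6496222}{176} = \left(-6496222\right) \frac{1}{176} = - \frac{3248111}{88}$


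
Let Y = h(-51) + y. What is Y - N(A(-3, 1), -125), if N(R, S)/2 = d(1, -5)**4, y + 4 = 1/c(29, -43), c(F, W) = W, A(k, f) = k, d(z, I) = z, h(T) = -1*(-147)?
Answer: 6062/43 ≈ 140.98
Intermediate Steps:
h(T) = 147
y = -173/43 (y = -4 + 1/(-43) = -4 - 1/43 = -173/43 ≈ -4.0233)
Y = 6148/43 (Y = 147 - 173/43 = 6148/43 ≈ 142.98)
N(R, S) = 2 (N(R, S) = 2*1**4 = 2*1 = 2)
Y - N(A(-3, 1), -125) = 6148/43 - 1*2 = 6148/43 - 2 = 6062/43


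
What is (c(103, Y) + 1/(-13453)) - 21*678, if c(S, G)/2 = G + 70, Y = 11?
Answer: -189364429/13453 ≈ -14076.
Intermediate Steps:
c(S, G) = 140 + 2*G (c(S, G) = 2*(G + 70) = 2*(70 + G) = 140 + 2*G)
(c(103, Y) + 1/(-13453)) - 21*678 = ((140 + 2*11) + 1/(-13453)) - 21*678 = ((140 + 22) - 1/13453) - 14238 = (162 - 1/13453) - 14238 = 2179385/13453 - 14238 = -189364429/13453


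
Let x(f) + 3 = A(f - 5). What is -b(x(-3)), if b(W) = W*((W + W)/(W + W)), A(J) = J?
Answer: 11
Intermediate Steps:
x(f) = -8 + f (x(f) = -3 + (f - 5) = -3 + (-5 + f) = -8 + f)
b(W) = W (b(W) = W*((2*W)/((2*W))) = W*((2*W)*(1/(2*W))) = W*1 = W)
-b(x(-3)) = -(-8 - 3) = -1*(-11) = 11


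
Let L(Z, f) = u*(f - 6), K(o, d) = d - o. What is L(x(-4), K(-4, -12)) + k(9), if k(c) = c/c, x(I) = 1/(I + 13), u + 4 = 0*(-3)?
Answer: 57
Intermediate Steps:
u = -4 (u = -4 + 0*(-3) = -4 + 0 = -4)
x(I) = 1/(13 + I)
k(c) = 1
L(Z, f) = 24 - 4*f (L(Z, f) = -4*(f - 6) = -4*(-6 + f) = 24 - 4*f)
L(x(-4), K(-4, -12)) + k(9) = (24 - 4*(-12 - 1*(-4))) + 1 = (24 - 4*(-12 + 4)) + 1 = (24 - 4*(-8)) + 1 = (24 + 32) + 1 = 56 + 1 = 57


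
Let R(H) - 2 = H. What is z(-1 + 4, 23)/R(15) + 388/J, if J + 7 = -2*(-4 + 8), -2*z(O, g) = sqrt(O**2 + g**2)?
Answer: -388/15 - sqrt(538)/34 ≈ -26.549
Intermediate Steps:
R(H) = 2 + H
z(O, g) = -sqrt(O**2 + g**2)/2
J = -15 (J = -7 - 2*(-4 + 8) = -7 - 2*4 = -7 - 8 = -15)
z(-1 + 4, 23)/R(15) + 388/J = (-sqrt((-1 + 4)**2 + 23**2)/2)/(2 + 15) + 388/(-15) = -sqrt(3**2 + 529)/2/17 + 388*(-1/15) = -sqrt(9 + 529)/2*(1/17) - 388/15 = -sqrt(538)/2*(1/17) - 388/15 = -sqrt(538)/34 - 388/15 = -388/15 - sqrt(538)/34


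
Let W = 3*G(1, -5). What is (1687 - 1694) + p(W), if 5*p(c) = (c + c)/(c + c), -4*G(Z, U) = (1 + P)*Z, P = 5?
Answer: -34/5 ≈ -6.8000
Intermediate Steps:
G(Z, U) = -3*Z/2 (G(Z, U) = -(1 + 5)*Z/4 = -3*Z/2)
W = -9/2 (W = 3*(-3/2*1) = 3*(-3/2) = -9/2 ≈ -4.5000)
p(c) = ⅕ (p(c) = ((c + c)/(c + c))/5 = ((2*c)/((2*c)))/5 = ((2*c)*(1/(2*c)))/5 = (⅕)*1 = ⅕)
(1687 - 1694) + p(W) = (1687 - 1694) + ⅕ = -7 + ⅕ = -34/5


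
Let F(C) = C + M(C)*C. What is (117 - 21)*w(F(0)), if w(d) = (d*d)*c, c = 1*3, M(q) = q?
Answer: 0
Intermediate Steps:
c = 3
F(C) = C + C**2 (F(C) = C + C*C = C + C**2)
w(d) = 3*d**2 (w(d) = (d*d)*3 = d**2*3 = 3*d**2)
(117 - 21)*w(F(0)) = (117 - 21)*(3*(0*(1 + 0))**2) = 96*(3*(0*1)**2) = 96*(3*0**2) = 96*(3*0) = 96*0 = 0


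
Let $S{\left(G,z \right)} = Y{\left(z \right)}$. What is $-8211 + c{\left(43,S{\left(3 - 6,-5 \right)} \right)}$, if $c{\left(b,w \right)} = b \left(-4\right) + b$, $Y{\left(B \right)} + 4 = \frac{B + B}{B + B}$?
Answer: $-8340$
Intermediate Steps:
$Y{\left(B \right)} = -3$ ($Y{\left(B \right)} = -4 + \frac{B + B}{B + B} = -4 + \frac{2 B}{2 B} = -4 + 2 B \frac{1}{2 B} = -4 + 1 = -3$)
$S{\left(G,z \right)} = -3$
$c{\left(b,w \right)} = - 3 b$ ($c{\left(b,w \right)} = - 4 b + b = - 3 b$)
$-8211 + c{\left(43,S{\left(3 - 6,-5 \right)} \right)} = -8211 - 129 = -8340$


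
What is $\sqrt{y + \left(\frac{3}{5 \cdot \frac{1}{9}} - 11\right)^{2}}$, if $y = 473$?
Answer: $\frac{3 \sqrt{1401}}{5} \approx 22.458$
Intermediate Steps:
$\sqrt{y + \left(\frac{3}{5 \cdot \frac{1}{9}} - 11\right)^{2}} = \sqrt{473 + \left(\frac{3}{5 \cdot \frac{1}{9}} - 11\right)^{2}} = \sqrt{473 + \left(\frac{3}{\frac{5}{9}} - 11\right)^{2}} = \sqrt{473 + \left(3 \cdot \frac{9}{5} - 11\right)^{2}} = \sqrt{473 + \left(\frac{27}{5} - 11\right)^{2}} = \sqrt{473 + \left(- \frac{28}{5}\right)^{2}} = \sqrt{473 + \frac{784}{25}} = \sqrt{\frac{12609}{25}} = \frac{3 \sqrt{1401}}{5}$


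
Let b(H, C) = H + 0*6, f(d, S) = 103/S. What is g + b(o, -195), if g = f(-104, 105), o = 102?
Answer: 10813/105 ≈ 102.98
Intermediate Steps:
b(H, C) = H (b(H, C) = H + 0 = H)
g = 103/105 ≈ 0.98095
g + b(o, -195) = 103/105 + 102 = 10813/105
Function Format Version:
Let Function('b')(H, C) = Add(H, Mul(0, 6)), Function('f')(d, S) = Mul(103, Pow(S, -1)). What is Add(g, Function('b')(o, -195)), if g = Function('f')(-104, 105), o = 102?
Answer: Rational(10813, 105) ≈ 102.98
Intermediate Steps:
Function('b')(H, C) = H (Function('b')(H, C) = Add(H, 0) = H)
g = Rational(103, 105) (g = Mul(103, Pow(105, -1)) = Mul(103, Rational(1, 105)) = Rational(103, 105) ≈ 0.98095)
Add(g, Function('b')(o, -195)) = Add(Rational(103, 105), 102) = Rational(10813, 105)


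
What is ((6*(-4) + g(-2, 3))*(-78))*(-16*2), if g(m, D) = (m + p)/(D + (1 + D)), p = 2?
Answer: -59904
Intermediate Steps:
g(m, D) = (2 + m)/(1 + 2*D) (g(m, D) = (m + 2)/(D + (1 + D)) = (2 + m)/(1 + 2*D))
((6*(-4) + g(-2, 3))*(-78))*(-16*2) = ((6*(-4) + (2 - 2)/(1 + 2*3))*(-78))*(-16*2) = ((-24 + 0/(1 + 6))*(-78))*(-32) = ((-24 + 0/7)*(-78))*(-32) = ((-24 + (1/7)*0)*(-78))*(-32) = ((-24 + 0)*(-78))*(-32) = -24*(-78)*(-32) = 1872*(-32) = -59904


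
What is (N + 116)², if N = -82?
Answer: 1156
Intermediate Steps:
(N + 116)² = (-82 + 116)² = 34² = 1156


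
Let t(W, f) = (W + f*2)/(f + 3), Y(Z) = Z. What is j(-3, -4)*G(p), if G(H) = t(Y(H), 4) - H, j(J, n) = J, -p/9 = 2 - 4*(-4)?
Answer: -420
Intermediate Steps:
p = -162 (p = -9*(2 - 4*(-4)) = -9*(2 + 16) = -9*18 = -162)
t(W, f) = (W + 2*f)/(3 + f)
G(H) = 8/7 - 6*H/7 (G(H) = (H + 2*4)/(3 + 4) - H = (H + 8)/7 - H = (8 + H)/7 - H = (8/7 + H/7) - H = 8/7 - 6*H/7)
j(-3, -4)*G(p) = -3*(8/7 - 6/7*(-162)) = -3*(8/7 + 972/7) = -3*140 = -420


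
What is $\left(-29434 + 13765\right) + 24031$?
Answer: $8362$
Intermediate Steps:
$\left(-29434 + 13765\right) + 24031 = -15669 + 24031 = 8362$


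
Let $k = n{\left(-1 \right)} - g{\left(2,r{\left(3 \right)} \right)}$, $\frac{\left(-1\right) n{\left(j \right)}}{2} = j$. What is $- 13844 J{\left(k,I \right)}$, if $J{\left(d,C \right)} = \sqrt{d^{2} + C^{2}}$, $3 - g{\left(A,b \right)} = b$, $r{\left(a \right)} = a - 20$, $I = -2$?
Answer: $- 27688 \sqrt{82} \approx -2.5073 \cdot 10^{5}$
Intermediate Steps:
$n{\left(j \right)} = - 2 j$
$r{\left(a \right)} = -20 + a$ ($r{\left(a \right)} = a - 20 = -20 + a$)
$g{\left(A,b \right)} = 3 - b$
$k = -18$ ($k = \left(-2\right) \left(-1\right) - \left(3 - \left(-20 + 3\right)\right) = 2 - \left(3 - -17\right) = 2 - \left(3 + 17\right) = 2 - 20 = -18$)
$J{\left(d,C \right)} = \sqrt{C^{2} + d^{2}}$
$- 13844 J{\left(k,I \right)} = - 13844 \sqrt{\left(-2\right)^{2} + \left(-18\right)^{2}} = - 13844 \sqrt{4 + 324} = - 13844 \sqrt{328} = - 13844 \cdot 2 \sqrt{82} = - 27688 \sqrt{82}$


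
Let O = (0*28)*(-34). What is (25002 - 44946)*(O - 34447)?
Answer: 687010968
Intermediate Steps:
O = 0 (O = 0*(-34) = 0)
(25002 - 44946)*(O - 34447) = (25002 - 44946)*(0 - 34447) = -19944*(-34447) = 687010968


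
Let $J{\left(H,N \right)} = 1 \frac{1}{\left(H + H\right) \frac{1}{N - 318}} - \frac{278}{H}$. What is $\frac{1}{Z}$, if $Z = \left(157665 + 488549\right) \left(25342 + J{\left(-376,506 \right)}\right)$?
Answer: $\frac{47}{769703556758} \approx 6.1062 \cdot 10^{-11}$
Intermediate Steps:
$J{\left(H,N \right)} = - \frac{278}{H} + \frac{-318 + N}{2 H}$ ($J{\left(H,N \right)} = 1 \frac{1}{2 H \frac{1}{-318 + N}} - \frac{278}{H} = 1 \frac{-318 + N}{2 H} - \frac{278}{H} = \frac{-318 + N}{2 H} - \frac{278}{H} = - \frac{278}{H} + \frac{-318 + N}{2 H}$)
$Z = \frac{769703556758}{47}$ ($Z = \left(157665 + 488549\right) \left(25342 + \frac{-874 + 506}{2 \left(-376\right)}\right) = 646214 \left(25342 + \frac{1}{2} \left(- \frac{1}{376}\right) \left(-368\right)\right) = 646214 \left(25342 + \frac{23}{47}\right) = 646214 \cdot \frac{1191097}{47} = \frac{769703556758}{47} \approx 1.6377 \cdot 10^{10}$)
$\frac{1}{Z} = \frac{1}{\frac{769703556758}{47}} = \frac{47}{769703556758}$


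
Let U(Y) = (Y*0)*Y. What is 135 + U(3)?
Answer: 135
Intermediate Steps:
U(Y) = 0 (U(Y) = 0*Y = 0)
135 + U(3) = 135 + 0 = 135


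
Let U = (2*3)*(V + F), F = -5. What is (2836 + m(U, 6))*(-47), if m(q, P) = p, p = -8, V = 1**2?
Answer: -132916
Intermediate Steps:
V = 1
U = -24 (U = (2*3)*(1 - 5) = 6*(-4) = -24)
m(q, P) = -8
(2836 + m(U, 6))*(-47) = (2836 - 8)*(-47) = 2828*(-47) = -132916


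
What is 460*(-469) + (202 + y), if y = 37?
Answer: -215501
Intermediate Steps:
460*(-469) + (202 + y) = 460*(-469) + (202 + 37) = -215740 + 239 = -215501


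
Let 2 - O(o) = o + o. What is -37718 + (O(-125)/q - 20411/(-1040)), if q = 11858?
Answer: -33207725003/880880 ≈ -37698.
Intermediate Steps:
O(o) = 2 - 2*o (O(o) = 2 - (o + o) = 2 - 2*o)
-37718 + (O(-125)/q - 20411/(-1040)) = -37718 + ((2 - 2*(-125))/11858 - 20411/(-1040)) = -37718 + ((2 + 250)*(1/11858) - 20411*(-1/1040)) = -37718 + (252*(1/11858) + 20411/1040) = -37718 + (18/847 + 20411/1040) = -37718 + 17306837/880880 = -33207725003/880880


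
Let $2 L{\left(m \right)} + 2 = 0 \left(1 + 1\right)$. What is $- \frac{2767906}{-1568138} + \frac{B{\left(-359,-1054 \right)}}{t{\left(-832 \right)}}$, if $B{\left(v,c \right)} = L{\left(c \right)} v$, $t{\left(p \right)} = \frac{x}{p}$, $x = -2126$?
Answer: $\frac{118567142775}{833465347} \approx 142.26$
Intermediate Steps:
$t{\left(p \right)} = - \frac{2126}{p}$
$L{\left(m \right)} = -1$ ($L{\left(m \right)} = -1 + \frac{0 \left(1 + 1\right)}{2} = -1 + \frac{0 \cdot 2}{2} = -1 + \frac{1}{2} \cdot 0 = -1 + 0 = -1$)
$B{\left(v,c \right)} = - v$
$- \frac{2767906}{-1568138} + \frac{B{\left(-359,-1054 \right)}}{t{\left(-832 \right)}} = - \frac{2767906}{-1568138} + \frac{\left(-1\right) \left(-359\right)}{\left(-2126\right) \frac{1}{-832}} = \left(-2767906\right) \left(- \frac{1}{1568138}\right) + \frac{359}{\left(-2126\right) \left(- \frac{1}{832}\right)} = \frac{1383953}{784069} + \frac{359}{\frac{1063}{416}} = \frac{1383953}{784069} + 359 \cdot \frac{416}{1063} = \frac{1383953}{784069} + \frac{149344}{1063} = \frac{118567142775}{833465347}$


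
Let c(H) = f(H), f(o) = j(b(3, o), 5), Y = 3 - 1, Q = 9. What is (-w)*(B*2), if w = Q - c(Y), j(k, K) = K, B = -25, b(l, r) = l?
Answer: 200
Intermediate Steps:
Y = 2
f(o) = 5
c(H) = 5
w = 4 (w = 9 - 1*5 = 9 - 5 = 4)
(-w)*(B*2) = (-1*4)*(-25*2) = -4*(-50) = 200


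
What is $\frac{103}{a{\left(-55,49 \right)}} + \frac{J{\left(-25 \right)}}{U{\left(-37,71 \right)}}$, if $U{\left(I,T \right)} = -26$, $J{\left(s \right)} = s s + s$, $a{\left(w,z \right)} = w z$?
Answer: $- \frac{809839}{35035} \approx -23.115$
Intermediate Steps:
$J{\left(s \right)} = s + s^{2}$ ($J{\left(s \right)} = s^{2} + s = s + s^{2}$)
$\frac{103}{a{\left(-55,49 \right)}} + \frac{J{\left(-25 \right)}}{U{\left(-37,71 \right)}} = \frac{103}{\left(-55\right) 49} + \frac{\left(-25\right) \left(1 - 25\right)}{-26} = \frac{103}{-2695} + \left(-25\right) \left(-24\right) \left(- \frac{1}{26}\right) = 103 \left(- \frac{1}{2695}\right) + 600 \left(- \frac{1}{26}\right) = - \frac{103}{2695} - \frac{300}{13} = - \frac{809839}{35035}$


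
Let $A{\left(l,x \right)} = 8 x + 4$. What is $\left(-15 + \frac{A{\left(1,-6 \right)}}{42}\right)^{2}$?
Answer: $\frac{113569}{441} \approx 257.53$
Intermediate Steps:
$A{\left(l,x \right)} = 4 + 8 x$
$\left(-15 + \frac{A{\left(1,-6 \right)}}{42}\right)^{2} = \left(-15 + \frac{4 + 8 \left(-6\right)}{42}\right)^{2} = \left(-15 + \left(4 - 48\right) \frac{1}{42}\right)^{2} = \left(-15 - \frac{22}{21}\right)^{2} = \left(- \frac{337}{21}\right)^{2} = \frac{113569}{441}$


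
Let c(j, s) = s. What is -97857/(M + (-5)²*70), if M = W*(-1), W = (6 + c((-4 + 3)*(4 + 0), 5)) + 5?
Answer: -32619/578 ≈ -56.434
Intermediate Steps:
W = 16 (W = (6 + 5) + 5 = 11 + 5 = 16)
M = -16 (M = 16*(-1) = -16)
-97857/(M + (-5)²*70) = -97857/(-16 + (-5)²*70) = -97857/(-16 + 25*70) = -97857/(-16 + 1750) = -97857/1734 = -97857*1/1734 = -32619/578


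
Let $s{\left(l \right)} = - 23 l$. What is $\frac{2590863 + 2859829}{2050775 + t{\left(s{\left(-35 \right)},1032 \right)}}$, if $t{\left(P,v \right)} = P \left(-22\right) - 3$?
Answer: $\frac{2725346}{1016531} \approx 2.681$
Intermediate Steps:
$t{\left(P,v \right)} = -3 - 22 P$ ($t{\left(P,v \right)} = - 22 P - 3 = -3 - 22 P$)
$\frac{2590863 + 2859829}{2050775 + t{\left(s{\left(-35 \right)},1032 \right)}} = \frac{2590863 + 2859829}{2050775 - \left(3 + 22 \left(\left(-23\right) \left(-35\right)\right)\right)} = \frac{5450692}{2050775 - 17713} = \frac{5450692}{2033062} = 5450692 \cdot \frac{1}{2033062} = \frac{2725346}{1016531}$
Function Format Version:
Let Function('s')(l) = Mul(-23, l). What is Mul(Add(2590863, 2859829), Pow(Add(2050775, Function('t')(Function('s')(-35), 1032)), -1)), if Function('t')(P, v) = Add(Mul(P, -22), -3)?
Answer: Rational(2725346, 1016531) ≈ 2.6810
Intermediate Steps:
Function('t')(P, v) = Add(-3, Mul(-22, P)) (Function('t')(P, v) = Add(Mul(-22, P), -3) = Add(-3, Mul(-22, P)))
Mul(Add(2590863, 2859829), Pow(Add(2050775, Function('t')(Function('s')(-35), 1032)), -1)) = Mul(Add(2590863, 2859829), Pow(Add(2050775, Add(-3, Mul(-22, Mul(-23, -35)))), -1)) = Mul(5450692, Pow(Add(2050775, Add(-3, Mul(-22, 805))), -1)) = Mul(5450692, Pow(Add(2050775, Add(-3, -17710)), -1)) = Mul(5450692, Pow(Add(2050775, -17713), -1)) = Mul(5450692, Pow(2033062, -1)) = Mul(5450692, Rational(1, 2033062)) = Rational(2725346, 1016531)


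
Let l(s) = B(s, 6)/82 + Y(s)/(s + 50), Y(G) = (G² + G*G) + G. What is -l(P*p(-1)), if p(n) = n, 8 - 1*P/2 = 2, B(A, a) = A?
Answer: -5544/779 ≈ -7.1168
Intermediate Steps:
P = 12 (P = 16 - 2*2 = 16 - 4 = 12)
Y(G) = G + 2*G² (Y(G) = (G² + G²) + G = 2*G² + G = G + 2*G²)
l(s) = s/82 + s*(1 + 2*s)/(50 + s) (l(s) = s/82 + (s*(1 + 2*s))/(s + 50) = s*(1/82) + (s*(1 + 2*s))/(50 + s) = s/82 + s*(1 + 2*s)/(50 + s))
-l(P*p(-1)) = -33*12*(-1)*(4 + 5*(12*(-1)))/(82*(50 + 12*(-1))) = -33*(-12)*(4 + 5*(-12))/(82*(50 - 12)) = -33*(-12)*(4 - 60)/(82*38) = -33*(-12)*(-56)/(82*38) = -1*5544/779 = -5544/779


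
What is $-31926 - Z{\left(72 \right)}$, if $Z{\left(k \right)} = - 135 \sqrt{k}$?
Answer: $-31926 + 810 \sqrt{2} \approx -30781.0$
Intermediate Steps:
$-31926 - Z{\left(72 \right)} = -31926 - - 135 \sqrt{72} = -31926 - - 135 \cdot 6 \sqrt{2} = -31926 - - 810 \sqrt{2} = -31926 + 810 \sqrt{2}$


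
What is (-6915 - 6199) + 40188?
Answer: 27074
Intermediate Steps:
(-6915 - 6199) + 40188 = -13114 + 40188 = 27074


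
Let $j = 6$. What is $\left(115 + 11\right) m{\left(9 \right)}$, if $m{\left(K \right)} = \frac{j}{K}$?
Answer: $84$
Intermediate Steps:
$m{\left(K \right)} = \frac{6}{K}$
$\left(115 + 11\right) m{\left(9 \right)} = \left(115 + 11\right) \frac{6}{9} = 126 \cdot 6 \cdot \frac{1}{9} = 126 \cdot \frac{2}{3} = 84$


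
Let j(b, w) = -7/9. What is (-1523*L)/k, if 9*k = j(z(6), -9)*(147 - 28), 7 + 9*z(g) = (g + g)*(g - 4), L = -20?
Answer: -2467260/833 ≈ -2961.9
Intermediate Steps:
z(g) = -7/9 + 2*g*(-4 + g)/9 (z(g) = -7/9 + ((g + g)*(g - 4))/9 = -7/9 + ((2*g)*(-4 + g))/9 = -7/9 + (2*g*(-4 + g))/9 = -7/9 + 2*g*(-4 + g)/9)
j(b, w) = -7/9 (j(b, w) = -7*⅑ = -7/9)
k = -833/81 (k = (-7*(147 - 28)/9)/9 = (-7/9*119)/9 = (⅑)*(-833/9) = -833/81 ≈ -10.284)
(-1523*L)/k = (-1523*(-20))/(-833/81) = 30460*(-81/833) = -2467260/833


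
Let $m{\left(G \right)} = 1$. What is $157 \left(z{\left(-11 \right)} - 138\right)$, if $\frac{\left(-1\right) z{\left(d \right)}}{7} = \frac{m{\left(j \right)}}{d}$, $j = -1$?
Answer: $- \frac{237227}{11} \approx -21566.0$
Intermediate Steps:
$z{\left(d \right)} = - \frac{7}{d}$ ($z{\left(d \right)} = - 7 \cdot 1 \frac{1}{d} = - \frac{7}{d}$)
$157 \left(z{\left(-11 \right)} - 138\right) = 157 \left(- \frac{7}{-11} - 138\right) = 157 \left(\left(-7\right) \left(- \frac{1}{11}\right) - 138\right) = 157 \left(\frac{7}{11} - 138\right) = 157 \left(- \frac{1511}{11}\right) = - \frac{237227}{11}$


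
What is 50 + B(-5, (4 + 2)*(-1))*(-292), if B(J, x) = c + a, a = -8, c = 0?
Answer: 2386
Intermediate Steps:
B(J, x) = -8 (B(J, x) = 0 - 8 = -8)
50 + B(-5, (4 + 2)*(-1))*(-292) = 50 - 8*(-292) = 50 + 2336 = 2386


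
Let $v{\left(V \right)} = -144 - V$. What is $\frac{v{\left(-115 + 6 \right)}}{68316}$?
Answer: $- \frac{35}{68316} \approx -0.00051233$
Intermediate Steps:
$\frac{v{\left(-115 + 6 \right)}}{68316} = \frac{-144 - \left(-115 + 6\right)}{68316} = \left(-144 - -109\right) \frac{1}{68316} = \left(-144 + 109\right) \frac{1}{68316} = \left(-35\right) \frac{1}{68316} = - \frac{35}{68316}$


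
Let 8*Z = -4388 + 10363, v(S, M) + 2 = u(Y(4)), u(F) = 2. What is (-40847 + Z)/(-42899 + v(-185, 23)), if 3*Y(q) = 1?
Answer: 320801/343192 ≈ 0.93476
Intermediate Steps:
Y(q) = ⅓ (Y(q) = (⅓)*1 = ⅓)
v(S, M) = 0 (v(S, M) = -2 + 2 = 0)
Z = 5975/8 (Z = (-4388 + 10363)/8 = (⅛)*5975 = 5975/8 ≈ 746.88)
(-40847 + Z)/(-42899 + v(-185, 23)) = (-40847 + 5975/8)/(-42899 + 0) = -320801/8/(-42899) = -320801/8*(-1/42899) = 320801/343192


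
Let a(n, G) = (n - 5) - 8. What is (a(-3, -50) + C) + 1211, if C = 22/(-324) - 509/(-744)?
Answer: 24017539/20088 ≈ 1195.6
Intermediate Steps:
a(n, G) = -13 + n (a(n, G) = (-5 + n) - 8 = -13 + n)
C = 12379/20088 (C = 22*(-1/324) - 509*(-1/744) = -11/162 + 509/744 = 12379/20088 ≈ 0.61624)
(a(-3, -50) + C) + 1211 = ((-13 - 3) + 12379/20088) + 1211 = (-16 + 12379/20088) + 1211 = -309029/20088 + 1211 = 24017539/20088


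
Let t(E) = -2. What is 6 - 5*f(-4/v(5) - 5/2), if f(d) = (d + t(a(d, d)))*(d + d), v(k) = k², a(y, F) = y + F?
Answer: -29489/250 ≈ -117.96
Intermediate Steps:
a(y, F) = F + y
f(d) = 2*d*(-2 + d) (f(d) = (d - 2)*(d + d) = (-2 + d)*(2*d) = 2*d*(-2 + d))
6 - 5*f(-4/v(5) - 5/2) = 6 - 10*(-4/(5²) - 5/2)*(-2 + (-4/(5²) - 5/2)) = 6 - 10*(-4/25 - 5*½)*(-2 + (-4/25 - 5*½)) = 6 - 10*(-4*1/25 - 5/2)*(-2 + (-4*1/25 - 5/2)) = 6 - 10*(-4/25 - 5/2)*(-2 + (-4/25 - 5/2)) = 6 - 10*(-133)*(-2 - 133/50)/50 = 6 - 10*(-133)*(-233)/(50*50) = 6 - 5*30989/1250 = 6 - 30989/250 = -29489/250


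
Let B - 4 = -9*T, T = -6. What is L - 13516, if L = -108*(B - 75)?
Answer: -11680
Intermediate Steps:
B = 58 (B = 4 - 9*(-6) = 4 + 54 = 58)
L = 1836 (L = -108*(58 - 75) = -108*(-17) = 1836)
L - 13516 = 1836 - 13516 = -11680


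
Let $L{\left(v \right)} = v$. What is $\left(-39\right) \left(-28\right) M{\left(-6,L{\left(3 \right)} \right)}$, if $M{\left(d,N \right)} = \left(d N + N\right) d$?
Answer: $98280$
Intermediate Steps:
$M{\left(d,N \right)} = d \left(N + N d\right)$ ($M{\left(d,N \right)} = \left(N d + N\right) d = \left(N + N d\right) d = d \left(N + N d\right)$)
$\left(-39\right) \left(-28\right) M{\left(-6,L{\left(3 \right)} \right)} = \left(-39\right) \left(-28\right) 3 \left(-6\right) \left(1 - 6\right) = 1092 \cdot 3 \left(-6\right) \left(-5\right) = 1092 \cdot 90 = 98280$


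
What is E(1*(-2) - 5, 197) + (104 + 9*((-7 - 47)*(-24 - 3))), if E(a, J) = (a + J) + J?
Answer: 13613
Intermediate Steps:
E(a, J) = a + 2*J (E(a, J) = (J + a) + J = a + 2*J)
E(1*(-2) - 5, 197) + (104 + 9*((-7 - 47)*(-24 - 3))) = ((1*(-2) - 5) + 2*197) + (104 + 9*((-7 - 47)*(-24 - 3))) = ((-2 - 5) + 394) + (104 + 9*(-54*(-27))) = (-7 + 394) + (104 + 9*1458) = 387 + (104 + 13122) = 387 + 13226 = 13613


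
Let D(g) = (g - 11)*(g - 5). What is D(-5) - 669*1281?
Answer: -856829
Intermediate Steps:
D(g) = (-11 + g)*(-5 + g)
D(-5) - 669*1281 = (55 + (-5)² - 16*(-5)) - 669*1281 = (55 + 25 + 80) - 856989 = 160 - 856989 = -856829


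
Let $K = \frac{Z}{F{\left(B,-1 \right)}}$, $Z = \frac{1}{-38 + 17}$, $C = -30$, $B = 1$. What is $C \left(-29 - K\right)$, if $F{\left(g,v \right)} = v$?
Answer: $\frac{6100}{7} \approx 871.43$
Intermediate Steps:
$Z = - \frac{1}{21}$ ($Z = \frac{1}{-21} = - \frac{1}{21} \approx -0.047619$)
$K = \frac{1}{21}$ ($K = - \frac{1}{21 \left(-1\right)} = \left(- \frac{1}{21}\right) \left(-1\right) = \frac{1}{21} \approx 0.047619$)
$C \left(-29 - K\right) = - 30 \left(-29 - \frac{1}{21}\right) = \left(-30\right) \left(- \frac{610}{21}\right) = \frac{6100}{7}$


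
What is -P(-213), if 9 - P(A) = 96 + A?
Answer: -126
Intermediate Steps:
P(A) = -87 - A (P(A) = 9 - (96 + A) = 9 + (-96 - A) = -87 - A)
-P(-213) = -(-87 - 1*(-213)) = -(-87 + 213) = -1*126 = -126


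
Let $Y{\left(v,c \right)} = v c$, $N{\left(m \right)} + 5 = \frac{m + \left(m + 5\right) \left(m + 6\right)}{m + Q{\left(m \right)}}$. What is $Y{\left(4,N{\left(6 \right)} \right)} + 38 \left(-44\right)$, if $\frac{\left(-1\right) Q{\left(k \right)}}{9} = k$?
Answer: $- \frac{3407}{2} \approx -1703.5$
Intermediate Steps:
$Q{\left(k \right)} = - 9 k$
$N{\left(m \right)} = -5 - \frac{m + \left(5 + m\right) \left(6 + m\right)}{8 m}$ ($N{\left(m \right)} = -5 + \frac{m + \left(m + 5\right) \left(m + 6\right)}{m - 9 m} = -5 + \frac{m + \left(5 + m\right) \left(6 + m\right)}{\left(-8\right) m} = -5 + \left(m + \left(5 + m\right) \left(6 + m\right)\right) \left(- \frac{1}{8 m}\right) = -5 - \frac{m + \left(5 + m\right) \left(6 + m\right)}{8 m}$)
$Y{\left(v,c \right)} = c v$
$Y{\left(4,N{\left(6 \right)} \right)} + 38 \left(-44\right) = \frac{-30 - 6^{2} - 312}{8 \cdot 6} \cdot 4 + 38 \left(-44\right) = \frac{1}{8} \cdot \frac{1}{6} \left(-30 - 36 - 312\right) 4 - 1672 = \frac{1}{8} \cdot \frac{1}{6} \left(-378\right) 4 - 1672 = \left(- \frac{63}{8}\right) 4 - 1672 = - \frac{63}{2} - 1672 = - \frac{3407}{2}$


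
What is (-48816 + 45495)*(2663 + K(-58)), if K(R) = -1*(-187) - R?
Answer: -9657468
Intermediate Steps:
K(R) = 187 - R
(-48816 + 45495)*(2663 + K(-58)) = (-48816 + 45495)*(2663 + (187 - 1*(-58))) = -3321*(2663 + (187 + 58)) = -3321*(2663 + 245) = -3321*2908 = -9657468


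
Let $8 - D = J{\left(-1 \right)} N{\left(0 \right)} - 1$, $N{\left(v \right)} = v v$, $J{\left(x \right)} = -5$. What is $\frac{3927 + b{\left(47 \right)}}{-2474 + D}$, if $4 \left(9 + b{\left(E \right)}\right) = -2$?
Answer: $- \frac{1567}{986} \approx -1.5892$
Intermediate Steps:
$N{\left(v \right)} = v^{2}$
$b{\left(E \right)} = - \frac{19}{2}$ ($b{\left(E \right)} = -9 + \frac{1}{4} \left(-2\right) = -9 - \frac{1}{2} = - \frac{19}{2}$)
$D = 9$ ($D = 8 - \left(- 5 \cdot 0^{2} - 1\right) = 8 - \left(\left(-5\right) 0 - 1\right) = 8 - \left(0 - 1\right) = 8 - -1 = 8 + 1 = 9$)
$\frac{3927 + b{\left(47 \right)}}{-2474 + D} = \frac{3927 - \frac{19}{2}}{-2474 + 9} = \frac{7835}{2 \left(-2465\right)} = \frac{7835}{2} \left(- \frac{1}{2465}\right) = - \frac{1567}{986}$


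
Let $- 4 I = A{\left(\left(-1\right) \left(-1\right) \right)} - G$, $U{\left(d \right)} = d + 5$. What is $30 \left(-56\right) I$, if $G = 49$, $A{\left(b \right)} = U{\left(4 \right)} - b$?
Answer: $-17220$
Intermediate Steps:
$U{\left(d \right)} = 5 + d$
$A{\left(b \right)} = 9 - b$ ($A{\left(b \right)} = \left(5 + 4\right) - b = 9 - b$)
$I = \frac{41}{4}$ ($I = - \frac{\left(9 - \left(-1\right) \left(-1\right)\right) - 49}{4} = - \frac{\left(9 - 1\right) - 49}{4} = - \frac{8 - 49}{4} = \left(- \frac{1}{4}\right) \left(-41\right) = \frac{41}{4} \approx 10.25$)
$30 \left(-56\right) I = 30 \left(-56\right) \frac{41}{4} = \left(-1680\right) \frac{41}{4} = -17220$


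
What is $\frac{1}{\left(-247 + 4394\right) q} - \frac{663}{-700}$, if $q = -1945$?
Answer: $\frac{1069540189}{1129228100} \approx 0.94714$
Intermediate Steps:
$\frac{1}{\left(-247 + 4394\right) q} - \frac{663}{-700} = \frac{1}{\left(-247 + 4394\right) \left(-1945\right)} - \frac{663}{-700} = \frac{1}{4147} \left(- \frac{1}{1945}\right) - - \frac{663}{700} = \frac{1}{4147} \left(- \frac{1}{1945}\right) + \frac{663}{700} = - \frac{1}{8065915} + \frac{663}{700} = \frac{1069540189}{1129228100}$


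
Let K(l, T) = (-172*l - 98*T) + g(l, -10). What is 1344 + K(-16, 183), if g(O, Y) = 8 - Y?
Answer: -13820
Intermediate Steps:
K(l, T) = 18 - 172*l - 98*T (K(l, T) = (-172*l - 98*T) + (8 - 1*(-10)) = (-172*l - 98*T) + (8 + 10) = (-172*l - 98*T) + 18 = 18 - 172*l - 98*T)
1344 + K(-16, 183) = 1344 + (18 - 172*(-16) - 98*183) = 1344 + (18 + 2752 - 17934) = 1344 - 15164 = -13820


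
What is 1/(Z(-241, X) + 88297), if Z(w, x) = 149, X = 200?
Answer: 1/88446 ≈ 1.1306e-5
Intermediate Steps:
1/(Z(-241, X) + 88297) = 1/(149 + 88297) = 1/88446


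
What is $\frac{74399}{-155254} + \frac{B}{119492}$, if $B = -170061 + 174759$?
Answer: $- \frac{1020087752}{2318951371} \approx -0.43989$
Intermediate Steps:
$B = 4698$
$\frac{74399}{-155254} + \frac{B}{119492} = \frac{74399}{-155254} + \frac{4698}{119492} = 74399 \left(- \frac{1}{155254}\right) + 4698 \cdot \frac{1}{119492} = - \frac{74399}{155254} + \frac{2349}{59746} = - \frac{1020087752}{2318951371}$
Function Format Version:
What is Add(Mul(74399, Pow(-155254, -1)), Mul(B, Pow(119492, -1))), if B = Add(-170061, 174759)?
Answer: Rational(-1020087752, 2318951371) ≈ -0.43989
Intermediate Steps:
B = 4698
Add(Mul(74399, Pow(-155254, -1)), Mul(B, Pow(119492, -1))) = Add(Mul(74399, Pow(-155254, -1)), Mul(4698, Pow(119492, -1))) = Add(Mul(74399, Rational(-1, 155254)), Mul(4698, Rational(1, 119492))) = Add(Rational(-74399, 155254), Rational(2349, 59746)) = Rational(-1020087752, 2318951371)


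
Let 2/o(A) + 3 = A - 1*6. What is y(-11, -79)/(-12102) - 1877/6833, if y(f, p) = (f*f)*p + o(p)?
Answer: 624819775/1212830168 ≈ 0.51517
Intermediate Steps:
o(A) = 2/(-9 + A) (o(A) = 2/(-3 + (A - 1*6)) = 2/(-3 + (A - 6)) = 2/(-3 + (-6 + A)) = 2/(-9 + A))
y(f, p) = 2/(-9 + p) + p*f² (y(f, p) = (f*f)*p + 2/(-9 + p) = f²*p + 2/(-9 + p) = p*f² + 2/(-9 + p) = 2/(-9 + p) + p*f²)
y(-11, -79)/(-12102) - 1877/6833 = ((2 - 79*(-11)²*(-9 - 79))/(-9 - 79))/(-12102) - 1877/6833 = ((2 - 79*121*(-88))/(-88))*(-1/12102) - 1877*1/6833 = -(2 + 841192)/88*(-1/12102) - 1877/6833 = -1/88*841194*(-1/12102) - 1877/6833 = -420597/44*(-1/12102) - 1877/6833 = 140199/177496 - 1877/6833 = 624819775/1212830168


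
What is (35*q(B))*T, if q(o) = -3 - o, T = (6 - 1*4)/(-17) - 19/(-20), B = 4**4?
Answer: -513079/68 ≈ -7545.3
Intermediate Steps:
B = 256
T = 283/340 (T = (6 - 4)*(-1/17) - 19*(-1/20) = 2*(-1/17) + 19/20 = -2/17 + 19/20 = 283/340 ≈ 0.83235)
(35*q(B))*T = (35*(-3 - 1*256))*(283/340) = (35*(-3 - 256))*(283/340) = (35*(-259))*(283/340) = -9065*283/340 = -513079/68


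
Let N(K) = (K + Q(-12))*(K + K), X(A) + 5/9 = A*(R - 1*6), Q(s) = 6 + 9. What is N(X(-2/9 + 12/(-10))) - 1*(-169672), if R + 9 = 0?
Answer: 13863860/81 ≈ 1.7116e+5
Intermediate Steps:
R = -9 (R = -9 + 0 = -9)
Q(s) = 15
X(A) = -5/9 - 15*A (X(A) = -5/9 + A*(-9 - 1*6) = -5/9 + A*(-9 - 6) = -5/9 + A*(-15) = -5/9 - 15*A)
N(K) = 2*K*(15 + K) (N(K) = (K + 15)*(K + K) = (15 + K)*(2*K) = 2*K*(15 + K))
N(X(-2/9 + 12/(-10))) - 1*(-169672) = 2*(-5/9 - 15*(-2/9 + 12/(-10)))*(15 + (-5/9 - 15*(-2/9 + 12/(-10)))) - 1*(-169672) = 2*(-5/9 - 15*(-2*⅑ + 12*(-⅒)))*(15 + (-5/9 - 15*(-2*⅑ + 12*(-⅒)))) + 169672 = 2*(-5/9 - 15*(-2/9 - 6/5))*(15 + (-5/9 - 15*(-2/9 - 6/5))) + 169672 = 2*(-5/9 - 15*(-64/45))*(15 + (-5/9 - 15*(-64/45))) + 169672 = 2*(-5/9 + 64/3)*(15 + (-5/9 + 64/3)) + 169672 = 2*(187/9)*(15 + 187/9) + 169672 = 2*(187/9)*(322/9) + 169672 = 120428/81 + 169672 = 13863860/81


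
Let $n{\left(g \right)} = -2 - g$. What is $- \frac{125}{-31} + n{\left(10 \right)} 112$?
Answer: $- \frac{41539}{31} \approx -1340.0$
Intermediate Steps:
$- \frac{125}{-31} + n{\left(10 \right)} 112 = - \frac{125}{-31} + \left(-2 - 10\right) 112 = \left(-125\right) \left(- \frac{1}{31}\right) + \left(-2 - 10\right) 112 = \frac{125}{31} - 1344 = - \frac{41539}{31}$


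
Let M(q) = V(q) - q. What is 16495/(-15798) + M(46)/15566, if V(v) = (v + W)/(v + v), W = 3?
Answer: -11844055337/11311936728 ≈ -1.0470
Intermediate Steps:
V(v) = (3 + v)/(2*v) (V(v) = (v + 3)/(v + v) = (3 + v)/((2*v)) = (3 + v)*(1/(2*v)) = (3 + v)/(2*v))
M(q) = -q + (3 + q)/(2*q) (M(q) = (3 + q)/(2*q) - q = -q + (3 + q)/(2*q))
16495/(-15798) + M(46)/15566 = 16495/(-15798) + (½ - 1*46 + (3/2)/46)/15566 = 16495*(-1/15798) + (½ - 46 + (3/2)*(1/46))*(1/15566) = -16495/15798 + (½ - 46 + 3/92)*(1/15566) = -16495/15798 - 4183/92*1/15566 = -16495/15798 - 4183/1432072 = -11844055337/11311936728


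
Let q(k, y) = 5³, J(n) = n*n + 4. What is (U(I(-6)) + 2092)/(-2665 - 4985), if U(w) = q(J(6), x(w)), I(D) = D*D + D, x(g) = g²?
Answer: -739/2550 ≈ -0.28980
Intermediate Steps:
J(n) = 4 + n² (J(n) = n² + 4 = 4 + n²)
I(D) = D + D² (I(D) = D² + D = D + D²)
q(k, y) = 125
U(w) = 125
(U(I(-6)) + 2092)/(-2665 - 4985) = (125 + 2092)/(-2665 - 4985) = 2217/(-7650) = 2217*(-1/7650) = -739/2550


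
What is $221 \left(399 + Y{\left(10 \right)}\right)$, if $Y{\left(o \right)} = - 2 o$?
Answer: $83759$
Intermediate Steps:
$221 \left(399 + Y{\left(10 \right)}\right) = 221 \left(399 - 20\right) = 221 \cdot 379 = 83759$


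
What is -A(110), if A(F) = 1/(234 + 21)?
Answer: -1/255 ≈ -0.0039216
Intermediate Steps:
A(F) = 1/255
-A(110) = -1*1/255 = -1/255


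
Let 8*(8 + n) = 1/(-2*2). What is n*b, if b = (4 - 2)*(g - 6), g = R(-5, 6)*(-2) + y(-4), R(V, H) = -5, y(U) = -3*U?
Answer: -257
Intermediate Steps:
g = 22 (g = -5*(-2) - 3*(-4) = 10 + 12 = 22)
n = -257/32 (n = -8 + 1/(8*((-2*2))) = -8 + (⅛)/(-4) = -8 + (⅛)*(-¼) = -8 - 1/32 = -257/32 ≈ -8.0313)
b = 32 (b = (4 - 2)*(22 - 6) = 2*16 = 32)
n*b = -257/32*32 = -257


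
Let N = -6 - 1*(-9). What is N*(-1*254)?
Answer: -762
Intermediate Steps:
N = 3 (N = -6 + 9 = 3)
N*(-1*254) = 3*(-1*254) = 3*(-254) = -762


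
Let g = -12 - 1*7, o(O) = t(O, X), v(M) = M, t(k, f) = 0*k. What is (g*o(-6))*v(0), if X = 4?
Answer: 0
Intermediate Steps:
t(k, f) = 0
o(O) = 0
g = -19 (g = -12 - 7 = -19)
(g*o(-6))*v(0) = -19*0*0 = 0*0 = 0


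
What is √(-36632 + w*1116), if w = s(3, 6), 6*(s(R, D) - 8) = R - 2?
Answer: I*√27518 ≈ 165.89*I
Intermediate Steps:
s(R, D) = 23/3 + R/6 (s(R, D) = 8 + (R - 2)/6 = 8 + (-2 + R)/6 = 8 + (-⅓ + R/6) = 23/3 + R/6)
w = 49/6 (w = 23/3 + (⅙)*3 = 23/3 + ½ = 49/6 ≈ 8.1667)
√(-36632 + w*1116) = √(-36632 + (49/6)*1116) = √(-36632 + 9114) = √(-27518) = I*√27518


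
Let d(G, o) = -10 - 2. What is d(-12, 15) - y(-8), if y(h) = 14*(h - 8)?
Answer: 212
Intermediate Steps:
y(h) = -112 + 14*h (y(h) = 14*(-8 + h) = -112 + 14*h)
d(G, o) = -12
d(-12, 15) - y(-8) = -12 - (-112 + 14*(-8)) = -12 - (-112 - 112) = -12 - 1*(-224) = -12 + 224 = 212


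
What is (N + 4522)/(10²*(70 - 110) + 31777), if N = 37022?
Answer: 13848/9259 ≈ 1.4956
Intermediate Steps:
(N + 4522)/(10²*(70 - 110) + 31777) = (37022 + 4522)/(10²*(70 - 110) + 31777) = 41544/(100*(-40) + 31777) = 41544/(-4000 + 31777) = 41544/27777 = 41544*(1/27777) = 13848/9259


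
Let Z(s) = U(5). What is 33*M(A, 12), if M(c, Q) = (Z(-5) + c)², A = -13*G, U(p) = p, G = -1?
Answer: 10692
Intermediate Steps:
Z(s) = 5
A = 13 (A = -13*(-1) = 13)
M(c, Q) = (5 + c)²
33*M(A, 12) = 33*(5 + 13)² = 33*18² = 33*324 = 10692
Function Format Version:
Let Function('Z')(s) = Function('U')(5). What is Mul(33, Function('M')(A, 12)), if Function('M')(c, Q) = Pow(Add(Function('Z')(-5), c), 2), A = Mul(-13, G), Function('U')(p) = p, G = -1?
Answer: 10692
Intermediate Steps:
Function('Z')(s) = 5
A = 13 (A = Mul(-13, -1) = 13)
Function('M')(c, Q) = Pow(Add(5, c), 2)
Mul(33, Function('M')(A, 12)) = Mul(33, Pow(Add(5, 13), 2)) = Mul(33, Pow(18, 2)) = Mul(33, 324) = 10692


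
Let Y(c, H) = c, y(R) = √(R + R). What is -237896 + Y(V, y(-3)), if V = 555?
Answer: -237341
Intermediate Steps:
y(R) = √2*√R (y(R) = √(2*R) = √2*√R)
-237896 + Y(V, y(-3)) = -237896 + 555 = -237341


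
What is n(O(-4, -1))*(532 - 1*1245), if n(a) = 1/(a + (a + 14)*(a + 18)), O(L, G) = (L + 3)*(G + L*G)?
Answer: -713/162 ≈ -4.4012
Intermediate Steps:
O(L, G) = (3 + L)*(G + G*L)
n(a) = 1/(a + (14 + a)*(18 + a))
n(O(-4, -1))*(532 - 1*1245) = (532 - 1*1245)/(252 + (-(3 + (-4)² + 4*(-4)))² + 33*(-(3 + (-4)² + 4*(-4)))) = (532 - 1245)/(252 + (-(3 + 16 - 16))² + 33*(-(3 + 16 - 16))) = -713/(252 + (-1*3)² + 33*(-1*3)) = -713/(252 + (-3)² + 33*(-3)) = -713/(252 + 9 - 99) = -713/162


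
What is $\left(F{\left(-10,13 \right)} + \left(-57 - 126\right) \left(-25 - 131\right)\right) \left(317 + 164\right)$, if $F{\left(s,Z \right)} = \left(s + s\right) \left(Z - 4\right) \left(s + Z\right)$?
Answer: $13471848$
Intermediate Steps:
$F{\left(s,Z \right)} = 2 s \left(-4 + Z\right) \left(Z + s\right)$
$\left(F{\left(-10,13 \right)} + \left(-57 - 126\right) \left(-25 - 131\right)\right) \left(317 + 164\right) = \left(2 \left(-10\right) \left(13^{2} - 52 - -40 + 13 \left(-10\right)\right) + \left(-57 - 126\right) \left(-25 - 131\right)\right) \left(317 + 164\right) = \left(2 \left(-10\right) \left(169 - 52 + 40 - 130\right) - -28548\right) 481 = \left(2 \left(-10\right) 27 + 28548\right) 481 = \left(-540 + 28548\right) 481 = 28008 \cdot 481 = 13471848$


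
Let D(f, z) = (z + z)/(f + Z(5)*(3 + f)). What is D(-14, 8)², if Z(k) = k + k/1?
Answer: 16/961 ≈ 0.016649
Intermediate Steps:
Z(k) = 2*k (Z(k) = k + 1*k = k + k = 2*k)
D(f, z) = 2*z/(30 + 11*f) (D(f, z) = (z + z)/(f + (2*5)*(3 + f)) = (2*z)/(f + 10*(3 + f)) = (2*z)/(f + (30 + 10*f)) = (2*z)/(30 + 11*f) = 2*z/(30 + 11*f))
D(-14, 8)² = (2*8/(30 + 11*(-14)))² = (2*8/(30 - 154))² = (2*8/(-124))² = (2*8*(-1/124))² = (-4/31)² = 16/961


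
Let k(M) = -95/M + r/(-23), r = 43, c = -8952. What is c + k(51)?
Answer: -10505074/1173 ≈ -8955.7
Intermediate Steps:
k(M) = -43/23 - 95/M (k(M) = -95/M + 43/(-23) = -95/M + 43*(-1/23) = -95/M - 43/23 = -43/23 - 95/M)
c + k(51) = -8952 + (-43/23 - 95/51) = -8952 - 4378/1173 = -10505074/1173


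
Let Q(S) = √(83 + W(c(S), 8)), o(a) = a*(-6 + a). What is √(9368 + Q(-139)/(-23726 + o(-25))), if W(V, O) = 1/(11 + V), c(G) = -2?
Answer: √(44411211185112 - 137706*√187)/68853 ≈ 96.788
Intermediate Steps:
Q(S) = 2*√187/3 (Q(S) = √(83 + 1/(11 - 2)) = √(83 + 1/9) = √(83 + ⅑) = √(748/9) = 2*√187/3)
√(9368 + Q(-139)/(-23726 + o(-25))) = √(9368 + (2*√187/3)/(-23726 - 25*(-6 - 25))) = √(9368 + (2*√187/3)/(-23726 - 25*(-31))) = √(9368 + (2*√187/3)/(-23726 + 775)) = √(9368 + (2*√187/3)/(-22951)) = √(9368 + (2*√187/3)*(-1/22951)) = √(9368 - 2*√187/68853)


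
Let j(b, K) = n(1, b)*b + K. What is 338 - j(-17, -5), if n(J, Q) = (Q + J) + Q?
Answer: -218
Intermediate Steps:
n(J, Q) = J + 2*Q (n(J, Q) = (J + Q) + Q = J + 2*Q)
j(b, K) = K + b*(1 + 2*b) (j(b, K) = (1 + 2*b)*b + K = b*(1 + 2*b) + K = K + b*(1 + 2*b))
338 - j(-17, -5) = 338 - (-5 - 17*(1 + 2*(-17))) = 338 - (-5 - 17*(1 - 34)) = 338 - (-5 - 17*(-33)) = 338 - (-5 + 561) = 338 - 1*556 = 338 - 556 = -218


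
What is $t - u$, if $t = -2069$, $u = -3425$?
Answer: $1356$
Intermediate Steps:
$t - u = -2069 - -3425 = -2069 + 3425 = 1356$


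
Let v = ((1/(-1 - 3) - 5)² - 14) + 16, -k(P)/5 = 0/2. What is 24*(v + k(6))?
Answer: 1419/2 ≈ 709.50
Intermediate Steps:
k(P) = 0 (k(P) = -0/2 = -5*0 = 0)
v = 473/16 (v = ((1/(-4) - 5)² - 14) + 16 = ((-¼ - 5)² - 14) + 16 = ((-21/4)² - 14) + 16 = (441/16 - 14) + 16 = 217/16 + 16 = 473/16 ≈ 29.563)
24*(v + k(6)) = 24*(473/16 + 0) = 24*(473/16) = 1419/2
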